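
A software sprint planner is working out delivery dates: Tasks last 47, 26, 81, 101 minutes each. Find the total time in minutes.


Durations: 47, 26, 81, 101
Running sum: 47
+ 26 = 73
+ 81 = 154
+ 101 = 255
Total duration: 255 minutes
That is 4 hours and 15 minutes

255


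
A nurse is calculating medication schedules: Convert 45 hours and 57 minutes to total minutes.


Hours: 45
Extra minutes: 57
Minutes per hour: 60
Hours to minutes: 45 x 60 = 2700
Total: 2700 + 57 = 2757

2757


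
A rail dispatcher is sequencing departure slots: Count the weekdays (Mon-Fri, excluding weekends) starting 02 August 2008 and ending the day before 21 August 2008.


Start: 2008-08-02 (Saturday)
End (exclusive): 2008-08-21 (Thursday)
Total calendar days: 19
Full weeks: 19 // 7 = 2 -> 10 weekdays
Remaining 5 days starting on Saturday:
  Sat(-), Sun(-), Mon(w), Tue(w), Wed(w) -> 3 weekdays
Total business days: 10 + 3 = 13

13


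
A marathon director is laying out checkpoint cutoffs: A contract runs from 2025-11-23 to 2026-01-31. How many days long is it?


Start date: 2025-11-23
End date: 2026-01-31
Nov 2025: +8 days
Dec 2025: +31 days
Jan 2026: +30 days
Total: 69 days

69


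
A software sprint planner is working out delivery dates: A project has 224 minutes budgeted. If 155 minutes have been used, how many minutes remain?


Total budget: 224 minutes
Time used: 155 minutes
Remaining: 224 - 155 = 69 minutes
Percent used: 69.2%
Percent remaining: 30.8%

69


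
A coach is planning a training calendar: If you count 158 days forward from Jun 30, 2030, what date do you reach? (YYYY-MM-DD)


Start: 2030-06-30
Adding 158 days
Days remaining in June: 0
After June: 158 days still to add
July 2030: 31 days, 127 remaining
August 2030: 31 days, 96 remaining
September 2030: 30 days, 66 remaining
October 2030: 31 days, 35 remaining
Result: 2030-12-05

2030-12-05


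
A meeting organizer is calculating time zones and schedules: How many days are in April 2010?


Month: April
Year: 2010
April is a 30-day month
Total: 30 days

30


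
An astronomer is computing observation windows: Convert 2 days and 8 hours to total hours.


Days: 2
Extra hours: 8
Hours per day: 24
Days to hours: 2 x 24 = 48
Total: 48 + 8 = 56

56


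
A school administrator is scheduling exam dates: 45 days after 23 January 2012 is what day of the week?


Start: 2012-01-23 (Monday)
Step 1 - find target date: add 45 days
  2012-01-23 + 45 days = 2012-03-08
Step 2 - day of week:
  45 mod 7 = 3
  Monday + 3 days -> Thursday
Result: Thursday (2012-03-08)

Thursday


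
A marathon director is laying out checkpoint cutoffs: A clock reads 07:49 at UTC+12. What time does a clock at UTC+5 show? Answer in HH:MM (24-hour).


Local time: 07:49 at UTC+12 (offset 12h)
Target zone: UTC+5 (offset 5h)
Difference: 5 - (12) = -7 hours
Calculation: 7 + (-7) = 0
Result: 00:49

00:49


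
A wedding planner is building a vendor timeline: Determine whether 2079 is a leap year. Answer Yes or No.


Year: 2079
Divisible by 4? 2079 / 4 = 519.75 -> No
Not divisible by 4, so NOT a leap year

No


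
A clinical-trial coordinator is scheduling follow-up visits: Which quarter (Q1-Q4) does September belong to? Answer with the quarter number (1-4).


Month: September (month 9)
Q1: January-March (months 1-3)
Q2: April-June (months 4-6)
Q3: July-September (months 7-9)
Q4: October-December (months 10-12)
Month 9 falls in Q3

3


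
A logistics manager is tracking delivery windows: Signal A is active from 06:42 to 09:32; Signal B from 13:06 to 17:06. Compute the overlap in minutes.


Interval A: [402, 572] minutes from midnight
Interval B: [786, 1026] minutes from midnight
Overlap start = max(402, 786) = 786
Overlap end = min(572, 1026) = 572
End <= start, so the intervals do not overlap: 0 minutes

0


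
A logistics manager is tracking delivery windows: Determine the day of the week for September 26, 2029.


Date: 2029-09-26
January 1, 2029 is a Monday
Day of year: 269
Offset from Jan 1: 268 days
268 mod 7 = 2
Result: Wednesday

Wednesday


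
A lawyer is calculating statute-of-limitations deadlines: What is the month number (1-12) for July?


Calendar month order:
6. June
7. July <--
8. August
July is month number 7

7


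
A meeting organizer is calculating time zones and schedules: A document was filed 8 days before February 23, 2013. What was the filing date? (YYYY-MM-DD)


Start: 2013-02-23
Subtracting 8 days
Days already passed in February: 23
Result: 2013-02-15

2013-02-15


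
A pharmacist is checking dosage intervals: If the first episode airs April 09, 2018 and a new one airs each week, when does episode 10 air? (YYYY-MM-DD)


First occurrence: 2018-04-09 (occurrence 1)
Each occurrence is 7 days after the previous.
Occurrence 10 is 9 weeks after the first.
9 weeks = 63 days
2018-04-09 + 63 days = 2018-06-11

2018-06-11


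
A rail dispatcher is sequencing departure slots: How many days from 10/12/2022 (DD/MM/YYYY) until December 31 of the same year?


Start: December 10, 2022
End: December 31, 2022
Days left in December: 21
Total: 21 days

21


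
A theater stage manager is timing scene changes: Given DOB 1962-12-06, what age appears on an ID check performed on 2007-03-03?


Birth: 1962-12-06
Reference: 2007-03-03
Year difference: 2007 - 1962 = 45
Has birthday (12-06) occurred by 03-03? No
Birthday not yet reached this year -> subtract 1
Age in full years: 44

44


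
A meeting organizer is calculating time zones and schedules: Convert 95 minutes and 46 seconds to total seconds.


Minutes: 95
Extra seconds: 46
Seconds per minute: 60
Minutes to seconds: 95 x 60 = 5700
Total: 5700 + 46 = 5746

5746


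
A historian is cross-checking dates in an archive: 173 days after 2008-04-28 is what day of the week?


Start: 2008-04-28 (Monday)
Step 1 - find target date: add 173 days
  2008-04-28 + 173 days = 2008-10-18
Step 2 - day of week:
  173 mod 7 = 5
  Monday + 5 days -> Saturday
Result: Saturday (2008-10-18)

Saturday


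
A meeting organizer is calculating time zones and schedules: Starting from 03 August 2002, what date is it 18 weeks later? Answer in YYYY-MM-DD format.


Start: 2002-08-03
Weeks to add: 18
Convert to days: 18 x 7 = 126 days
Add 126 days to 2002-08-03
Result: 2002-12-07

2002-12-07


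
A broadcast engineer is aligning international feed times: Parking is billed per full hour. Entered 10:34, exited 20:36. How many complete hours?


Start: 10:34
End: 20:36
Hour difference: 20 - 10 = 10 hours
Minute difference: 36 - 34 = 2 minutes
Total minutes: 602
Complete hours: 602 / 60 = 10 (remainder 2)

10


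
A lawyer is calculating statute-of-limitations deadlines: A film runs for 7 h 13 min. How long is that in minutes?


Hours: 7
Minutes: 13
Convert hours to minutes: 7 x 60 = 420
Add remaining minutes: 420 + 13 = 433

433


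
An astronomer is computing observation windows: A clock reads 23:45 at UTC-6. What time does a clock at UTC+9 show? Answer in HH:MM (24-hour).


Local time: 23:45 at UTC-6 (offset -6h)
Target zone: UTC+9 (offset 9h)
Difference: 9 - (-6) = 15 hours
Calculation: 23 + (15) = 38
Wraparound: (38) mod 24 = 14
Result: 14:45

14:45


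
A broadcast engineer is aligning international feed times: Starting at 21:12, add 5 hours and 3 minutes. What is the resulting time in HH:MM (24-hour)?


Start time: 21:12
Adding: 5 hours 3 minutes
Minutes: 12 + 3 = 15
Hours: 21 + 5 + 0 = 26
Hour wraparound: 26 mod 24 = 2
Result: 02:15

02:15


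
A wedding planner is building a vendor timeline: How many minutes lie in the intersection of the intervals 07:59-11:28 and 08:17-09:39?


Interval A: [479, 688] minutes from midnight
Interval B: [497, 579] minutes from midnight
Overlap start = max(479, 497) = 497
Overlap end = min(688, 579) = 579
Overlap = 579 - 497 = 82 minutes

82


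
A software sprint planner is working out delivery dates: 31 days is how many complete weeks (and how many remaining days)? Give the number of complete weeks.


Total days: 31
Days per week: 7
Division: 31 / 7 = 4 remainder 3
Complete weeks: 4
Remaining days: 3

4


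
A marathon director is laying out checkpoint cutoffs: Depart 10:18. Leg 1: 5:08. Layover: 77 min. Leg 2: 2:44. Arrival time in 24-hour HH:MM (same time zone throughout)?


Depart: 10:18
Leg 1: +308 min -> 15:26
Layover: +77 min -> 16:43
Leg 2: +164 min -> 19:27
Total travel: 549 minutes = 9h 9m
Arrival: 19:27

19:27


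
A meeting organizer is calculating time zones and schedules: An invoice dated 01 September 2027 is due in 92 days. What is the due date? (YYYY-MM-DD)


Start: 2027-09-01
Adding 92 days
Days remaining in September: 29
After September: 63 days still to add
October 2027: 31 days, 32 remaining
November 2027: 30 days, 2 remaining
December 2027 has 31 days, need 2
Result: 2027-12-02

2027-12-02


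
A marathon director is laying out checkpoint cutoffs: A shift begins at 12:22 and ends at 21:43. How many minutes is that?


Start time: 12:22 = 742 minutes from midnight
End time: 21:43 = 1303 minutes from midnight
Difference: 1303 - 742 = 561 minutes
That is 9 hours and 21 minutes

561


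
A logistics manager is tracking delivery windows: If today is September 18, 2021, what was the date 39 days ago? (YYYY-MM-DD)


Start: 2021-09-18
Subtracting 39 days
Days already passed in September: 18
After going back through September: 21 more days to subtract
August 2021 has 31 days, need 21
Result: 2021-08-10

2021-08-10


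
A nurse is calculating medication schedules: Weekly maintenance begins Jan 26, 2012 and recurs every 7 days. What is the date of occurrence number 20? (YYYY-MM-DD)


First occurrence: 2012-01-26 (occurrence 1)
Each occurrence is 7 days after the previous.
Occurrence 20 is 19 weeks after the first.
19 weeks = 133 days
2012-01-26 + 133 days = 2012-06-07

2012-06-07


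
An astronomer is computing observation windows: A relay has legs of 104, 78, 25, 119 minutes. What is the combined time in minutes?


Durations: 104, 78, 25, 119
Running sum: 104
+ 78 = 182
+ 25 = 207
+ 119 = 326
Total duration: 326 minutes
That is 5 hours and 26 minutes

326


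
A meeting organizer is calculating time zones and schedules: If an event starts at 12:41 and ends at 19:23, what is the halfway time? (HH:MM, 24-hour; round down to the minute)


Start time: 12:41 = 761 minutes from midnight
End time: 19:23 = 1163 minutes from midnight
Sum: 761 + 1163 = 1924
Midpoint: 1924 / 2 = 962 minutes
Convert: 962 / 60 = 16 hours, 2 minutes
Result: 16:02

16:02


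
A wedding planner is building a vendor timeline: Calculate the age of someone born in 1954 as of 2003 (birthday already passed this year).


Birth year: 1954
Current year: 2003
Age = current year - birth year
Age = 2003 - 1954 = 49

49


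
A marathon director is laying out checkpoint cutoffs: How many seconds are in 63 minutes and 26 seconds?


Minutes: 63
Seconds: 26
Convert minutes to seconds: 63 x 60 = 3780
Add remaining seconds: 3780 + 26 = 3806

3806


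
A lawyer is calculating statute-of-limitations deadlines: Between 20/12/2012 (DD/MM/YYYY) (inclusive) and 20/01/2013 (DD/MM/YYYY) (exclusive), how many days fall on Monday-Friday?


Start: 2012-12-20 (Thursday)
End (exclusive): 2013-01-20 (Sunday)
Total calendar days: 31
Full weeks: 31 // 7 = 4 -> 20 weekdays
Remaining 3 days starting on Thursday:
  Thu(w), Fri(w), Sat(-) -> 2 weekdays
Total business days: 20 + 2 = 22

22


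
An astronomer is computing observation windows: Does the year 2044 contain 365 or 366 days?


Year: 2044
Check leap year rules:
Divisible by 4? Yes
Divisible by 100? No
2044 is a leap year
Days: 366

366


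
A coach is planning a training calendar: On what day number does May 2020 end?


Month: May
Year: 2020
May is a 31-day month
Total: 31 days

31


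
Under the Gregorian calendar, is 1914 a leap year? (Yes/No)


Year: 1914
Divisible by 4? 1914 / 4 = 478.5 -> No
Not divisible by 4, so NOT a leap year

No


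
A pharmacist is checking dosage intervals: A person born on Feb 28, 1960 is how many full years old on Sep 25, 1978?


Birth: 1960-02-28
Reference: 1978-09-25
Year difference: 1978 - 1960 = 18
Has birthday (02-28) occurred by 09-25? Yes
Age in full years: 18

18


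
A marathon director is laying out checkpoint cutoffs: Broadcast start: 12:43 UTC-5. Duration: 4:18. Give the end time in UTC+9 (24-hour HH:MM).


Start: 12:43 in UTC-5
Step 1 - add duration:
  minutes: 43 + 18 = 61 (carry 1h)
  hours: 12 + 4 + 1 = 17
  end in UTC-5: 17:01
Step 2 - convert UTC-5 -> UTC+9:
  offset difference: 9 - (-5) = 14 hours
  17 + (14) = 31 -> mod 24 = 7
Result: 07:01 in UTC+9

07:01


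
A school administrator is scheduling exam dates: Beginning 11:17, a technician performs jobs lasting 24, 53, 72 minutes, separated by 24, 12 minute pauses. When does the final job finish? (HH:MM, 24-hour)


Start: 11:17 = 677 min from midnight
  after task 1 (24 min): 11:41
  after break (24 min): 12:05
  after task 2 (53 min): 12:58
  after break (12 min): 13:10
  after task 3 (72 min): 14:22
Total elapsed: 185 minutes
End time: 14:22

14:22


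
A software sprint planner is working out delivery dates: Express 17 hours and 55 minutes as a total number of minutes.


Hours: 17
Extra minutes: 55
Minutes per hour: 60
Hours to minutes: 17 x 60 = 1020
Total: 1020 + 55 = 1075

1075


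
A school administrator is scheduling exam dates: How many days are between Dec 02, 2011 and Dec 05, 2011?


Start date: 2011-12-02
End date: 2011-12-05
Dec 2011: +3 days
Total: 3 days

3


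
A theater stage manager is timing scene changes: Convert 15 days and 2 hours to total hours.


Days: 15
Extra hours: 2
Hours per day: 24
Days to hours: 15 x 24 = 360
Total: 360 + 2 = 362

362


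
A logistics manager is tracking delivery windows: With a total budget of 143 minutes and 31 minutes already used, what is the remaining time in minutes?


Total budget: 143 minutes
Time used: 31 minutes
Remaining: 143 - 31 = 112 minutes
Percent used: 21.7%
Percent remaining: 78.3%

112


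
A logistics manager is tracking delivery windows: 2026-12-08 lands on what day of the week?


Date: 2026-12-08
January 1, 2026 is a Thursday
Day of year: 342
Offset from Jan 1: 341 days
341 mod 7 = 5
Result: Tuesday

Tuesday


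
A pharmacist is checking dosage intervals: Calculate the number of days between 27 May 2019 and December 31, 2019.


Start: May 27, 2019
End: December 31, 2019
Days left in May: 4
June: 30
July: 31
August: 31
September: 30
... plus remaining months
Sum of remaining months: 214
Total: 4 + 214 = 218

218


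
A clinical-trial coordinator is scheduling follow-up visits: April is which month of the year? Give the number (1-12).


Calendar month order:
3. March
4. April <--
5. May
April is month number 4

4


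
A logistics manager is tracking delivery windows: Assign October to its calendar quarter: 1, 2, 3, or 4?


Month: October (month 10)
Q1: January-March (months 1-3)
Q2: April-June (months 4-6)
Q3: July-September (months 7-9)
Q4: October-December (months 10-12)
Month 10 falls in Q4

4


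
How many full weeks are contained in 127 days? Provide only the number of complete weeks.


Total days: 127
Days per week: 7
Division: 127 / 7 = 18 remainder 1
Complete weeks: 18
Remaining days: 1

18


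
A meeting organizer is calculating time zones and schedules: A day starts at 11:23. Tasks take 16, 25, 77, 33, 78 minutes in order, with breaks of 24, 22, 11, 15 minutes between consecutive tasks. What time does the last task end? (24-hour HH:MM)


Start: 11:23 = 683 min from midnight
  after task 1 (16 min): 11:39
  after break (24 min): 12:03
  after task 2 (25 min): 12:28
  after break (22 min): 12:50
  after task 3 (77 min): 14:07
  after break (11 min): 14:18
  after task 4 (33 min): 14:51
  after break (15 min): 15:06
  after task 5 (78 min): 16:24
Total elapsed: 301 minutes
End time: 16:24

16:24


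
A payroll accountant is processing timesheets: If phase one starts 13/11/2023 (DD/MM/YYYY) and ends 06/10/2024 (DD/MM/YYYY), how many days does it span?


Start date: 2023-11-13
End date: 2024-10-06
Nov 2023: +18 days
Dec 2023: +31 days
Jan 2024: +31 days
... (9 more months)
Total: 328 days

328


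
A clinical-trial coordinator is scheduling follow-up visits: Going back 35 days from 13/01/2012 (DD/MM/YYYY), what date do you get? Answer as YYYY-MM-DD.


Start: 2012-01-13
Subtracting 35 days
Days already passed in January: 13
After going back through January: 22 more days to subtract
December 2011 has 31 days, need 22
Result: 2011-12-09

2011-12-09


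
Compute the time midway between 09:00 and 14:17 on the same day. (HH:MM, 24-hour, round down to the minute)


Start time: 09:00 = 540 minutes from midnight
End time: 14:17 = 857 minutes from midnight
Sum: 540 + 857 = 1397
Midpoint: 1397 / 2 = 698 minutes
Convert: 698 / 60 = 11 hours, 38 minutes
Result: 11:38

11:38


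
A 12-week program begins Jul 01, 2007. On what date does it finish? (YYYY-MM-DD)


Start: 2007-07-01
Weeks to add: 12
Convert to days: 12 x 7 = 84 days
Add 84 days to 2007-07-01
Result: 2007-09-23

2007-09-23


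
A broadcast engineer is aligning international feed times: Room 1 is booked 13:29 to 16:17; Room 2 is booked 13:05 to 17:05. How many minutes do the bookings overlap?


Interval A: [809, 977] minutes from midnight
Interval B: [785, 1025] minutes from midnight
Overlap start = max(809, 785) = 809
Overlap end = min(977, 1025) = 977
Overlap = 977 - 809 = 168 minutes

168


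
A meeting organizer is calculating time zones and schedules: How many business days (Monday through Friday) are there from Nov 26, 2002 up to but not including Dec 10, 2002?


Start: 2002-11-26 (Tuesday)
End (exclusive): 2002-12-10 (Tuesday)
Total calendar days: 14
Full weeks: 14 // 7 = 2 -> 10 weekdays
Remaining 0 days starting on Tuesday:
Total business days: 10 + 0 = 10

10


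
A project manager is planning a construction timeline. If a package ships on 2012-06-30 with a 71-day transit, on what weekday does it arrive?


Start: 2012-06-30 (Saturday)
Step 1 - find target date: add 71 days
  2012-06-30 + 71 days = 2012-09-09
Step 2 - day of week:
  71 mod 7 = 1
  Saturday + 1 days -> Sunday
Result: Sunday (2012-09-09)

Sunday


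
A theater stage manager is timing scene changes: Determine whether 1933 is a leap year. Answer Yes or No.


Year: 1933
Divisible by 4? 1933 / 4 = 483.25 -> No
Not divisible by 4, so NOT a leap year

No


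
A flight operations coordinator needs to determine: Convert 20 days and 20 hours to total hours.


Days: 20
Extra hours: 20
Hours per day: 24
Days to hours: 20 x 24 = 480
Total: 480 + 20 = 500

500


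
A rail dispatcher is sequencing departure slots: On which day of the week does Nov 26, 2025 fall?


Date: 2025-11-26
January 1, 2025 is a Wednesday
Day of year: 330
Offset from Jan 1: 329 days
329 mod 7 = 0
Result: Wednesday

Wednesday


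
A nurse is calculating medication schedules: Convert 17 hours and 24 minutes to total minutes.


Hours: 17
Minutes: 24
Convert hours to minutes: 17 x 60 = 1020
Add remaining minutes: 1020 + 24 = 1044

1044


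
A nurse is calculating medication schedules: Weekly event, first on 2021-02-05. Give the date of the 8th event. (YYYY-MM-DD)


First occurrence: 2021-02-05 (occurrence 1)
Each occurrence is 7 days after the previous.
Occurrence 8 is 7 weeks after the first.
7 weeks = 49 days
2021-02-05 + 49 days = 2021-03-26

2021-03-26


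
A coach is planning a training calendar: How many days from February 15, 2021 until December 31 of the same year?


Start: February 15, 2021
End: December 31, 2021
Days left in February: 13
March: 31
April: 30
May: 31
June: 30
... plus remaining months
Sum of remaining months: 306
Total: 13 + 306 = 319

319


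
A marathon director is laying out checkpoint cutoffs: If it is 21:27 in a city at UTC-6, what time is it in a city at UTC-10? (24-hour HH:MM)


Local time: 21:27 at UTC-6 (offset -6h)
Target zone: UTC-10 (offset -10h)
Difference: -10 - (-6) = -4 hours
Calculation: 21 + (-4) = 17
Result: 17:27

17:27


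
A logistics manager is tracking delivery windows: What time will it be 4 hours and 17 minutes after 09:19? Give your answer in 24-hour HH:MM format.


Start time: 09:19
Adding: 4 hours 17 minutes
Minutes: 19 + 17 = 36
Hours: 9 + 4 + 0 = 13
Result: 13:36

13:36


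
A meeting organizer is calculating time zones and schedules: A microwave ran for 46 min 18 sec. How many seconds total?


Minutes: 46
Extra seconds: 18
Seconds per minute: 60
Minutes to seconds: 46 x 60 = 2760
Total: 2760 + 18 = 2778

2778


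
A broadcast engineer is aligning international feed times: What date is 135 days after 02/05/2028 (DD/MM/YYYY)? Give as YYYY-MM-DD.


Start: 2028-05-02
Adding 135 days
Days remaining in May: 29
After May: 106 days still to add
June 2028: 30 days, 76 remaining
July 2028: 31 days, 45 remaining
August 2028: 31 days, 14 remaining
September 2028 has 30 days, need 14
Result: 2028-09-14

2028-09-14


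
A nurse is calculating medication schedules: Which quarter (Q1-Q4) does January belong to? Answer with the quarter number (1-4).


Month: January (month 1)
Q1: January-March (months 1-3)
Q2: April-June (months 4-6)
Q3: July-September (months 7-9)
Q4: October-December (months 10-12)
Month 1 falls in Q1

1


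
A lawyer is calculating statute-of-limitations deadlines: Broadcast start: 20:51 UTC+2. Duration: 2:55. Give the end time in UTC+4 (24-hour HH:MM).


Start: 20:51 in UTC+2
Step 1 - add duration:
  minutes: 51 + 55 = 106 (carry 1h)
  hours: 20 + 2 + 1 = 23
  end in UTC+2: 23:46
Step 2 - convert UTC+2 -> UTC+4:
  offset difference: 4 - (2) = 2 hours
  23 + (2) = 25 -> mod 24 = 1
Result: 01:46 in UTC+4

01:46


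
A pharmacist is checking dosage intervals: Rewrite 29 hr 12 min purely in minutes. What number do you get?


Hours: 29
Extra minutes: 12
Minutes per hour: 60
Hours to minutes: 29 x 60 = 1740
Total: 1740 + 12 = 1752

1752


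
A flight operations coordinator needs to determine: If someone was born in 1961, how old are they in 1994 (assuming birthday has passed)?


Birth year: 1961
Current year: 1994
Age = current year - birth year
Age = 1994 - 1961 = 33

33


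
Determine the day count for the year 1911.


Year: 1911
Check leap year rules:
Divisible by 4? No
1911 is not a leap year
Days: 365

365


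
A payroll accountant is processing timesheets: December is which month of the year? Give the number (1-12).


Calendar month order:
11. November
12. December <--
December is month number 12

12


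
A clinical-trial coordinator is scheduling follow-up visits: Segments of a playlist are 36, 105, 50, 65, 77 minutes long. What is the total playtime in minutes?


Durations: 36, 105, 50, 65, 77
Running sum: 36
+ 105 = 141
+ 50 = 191
+ 65 = 256
+ 77 = 333
Total duration: 333 minutes
That is 5 hours and 33 minutes

333


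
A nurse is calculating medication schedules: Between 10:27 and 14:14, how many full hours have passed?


Start: 10:27
End: 14:14
Hour difference: 14 - 10 = 4 hours
Minute difference: 14 - 27 = -13 minutes
Total minutes: 227
Complete hours: 227 / 60 = 3 (remainder 47)

3


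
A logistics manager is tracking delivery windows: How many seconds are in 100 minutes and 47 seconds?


Minutes: 100
Seconds: 47
Convert minutes to seconds: 100 x 60 = 6000
Add remaining seconds: 6000 + 47 = 6047

6047


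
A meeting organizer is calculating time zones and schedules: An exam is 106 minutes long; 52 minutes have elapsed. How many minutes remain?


Total budget: 106 minutes
Time used: 52 minutes
Remaining: 106 - 52 = 54 minutes
Percent used: 49.1%
Percent remaining: 50.9%

54


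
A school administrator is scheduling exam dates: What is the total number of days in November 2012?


Month: November
Year: 2012
November is a 30-day month
Total: 30 days

30


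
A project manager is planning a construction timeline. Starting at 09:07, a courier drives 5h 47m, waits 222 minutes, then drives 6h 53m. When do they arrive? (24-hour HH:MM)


Depart: 09:07
Leg 1: +347 min -> 14:54
Layover: +222 min -> 18:36
Leg 2: +413 min -> 01:29
Total travel: 982 minutes = 16h 22m
Arrival: 01:29

01:29


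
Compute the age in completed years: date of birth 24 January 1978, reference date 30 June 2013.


Birth: 1978-01-24
Reference: 2013-06-30
Year difference: 2013 - 1978 = 35
Has birthday (01-24) occurred by 06-30? Yes
Age in full years: 35

35


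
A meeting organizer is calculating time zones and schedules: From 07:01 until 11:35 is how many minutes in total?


Start time: 07:01 = 421 minutes from midnight
End time: 11:35 = 695 minutes from midnight
Difference: 695 - 421 = 274 minutes
That is 4 hours and 34 minutes

274


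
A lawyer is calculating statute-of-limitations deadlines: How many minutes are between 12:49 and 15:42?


Start time: 12:49 = 769 minutes from midnight
End time: 15:42 = 942 minutes from midnight
Difference: 942 - 769 = 173 minutes
That is 2 hours and 53 minutes

173


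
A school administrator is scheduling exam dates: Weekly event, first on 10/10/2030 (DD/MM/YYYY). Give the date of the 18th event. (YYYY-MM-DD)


First occurrence: 2030-10-10 (occurrence 1)
Each occurrence is 7 days after the previous.
Occurrence 18 is 17 weeks after the first.
17 weeks = 119 days
2030-10-10 + 119 days = 2031-02-06

2031-02-06


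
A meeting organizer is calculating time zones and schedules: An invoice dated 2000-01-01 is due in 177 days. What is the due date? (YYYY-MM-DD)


Start: 2000-01-01
Adding 177 days
Days remaining in January: 30
After January: 147 days still to add
February 2000: 29 days, 118 remaining
March 2000: 31 days, 87 remaining
April 2000: 30 days, 57 remaining
May 2000: 31 days, 26 remaining
Result: 2000-06-26

2000-06-26


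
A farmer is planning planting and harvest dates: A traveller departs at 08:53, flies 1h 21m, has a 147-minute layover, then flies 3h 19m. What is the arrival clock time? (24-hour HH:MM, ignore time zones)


Depart: 08:53
Leg 1: +81 min -> 10:14
Layover: +147 min -> 12:41
Leg 2: +199 min -> 16:00
Total travel: 427 minutes = 7h 7m
Arrival: 16:00

16:00


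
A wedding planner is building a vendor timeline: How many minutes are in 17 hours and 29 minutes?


Hours: 17
Extra minutes: 29
Minutes per hour: 60
Hours to minutes: 17 x 60 = 1020
Total: 1020 + 29 = 1049

1049


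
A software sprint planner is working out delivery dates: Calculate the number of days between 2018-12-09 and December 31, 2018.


Start: December 09, 2018
End: December 31, 2018
Days left in December: 22
Total: 22 days

22


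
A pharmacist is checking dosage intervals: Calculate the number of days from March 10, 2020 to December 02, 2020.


Start date: 2020-03-10
End date: 2020-12-02
Mar 2020: +22 days
Apr 2020: +30 days
May 2020: +31 days
... (7 more months)
Total: 267 days

267


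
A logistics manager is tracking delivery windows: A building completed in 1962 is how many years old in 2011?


Birth year: 1962
Current year: 2011
Age = current year - birth year
Age = 2011 - 1962 = 49

49


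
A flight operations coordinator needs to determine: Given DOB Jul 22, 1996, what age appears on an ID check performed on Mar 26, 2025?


Birth: 1996-07-22
Reference: 2025-03-26
Year difference: 2025 - 1996 = 29
Has birthday (07-22) occurred by 03-26? No
Birthday not yet reached this year -> subtract 1
Age in full years: 28

28


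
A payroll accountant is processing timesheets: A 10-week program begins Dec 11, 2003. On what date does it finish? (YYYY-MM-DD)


Start: 2003-12-11
Weeks to add: 10
Convert to days: 10 x 7 = 70 days
Add 70 days to 2003-12-11
Result: 2004-02-19

2004-02-19


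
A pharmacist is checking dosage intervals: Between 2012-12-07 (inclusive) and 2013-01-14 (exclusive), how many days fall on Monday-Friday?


Start: 2012-12-07 (Friday)
End (exclusive): 2013-01-14 (Monday)
Total calendar days: 38
Full weeks: 38 // 7 = 5 -> 25 weekdays
Remaining 3 days starting on Friday:
  Fri(w), Sat(-), Sun(-) -> 1 weekdays
Total business days: 25 + 1 = 26

26


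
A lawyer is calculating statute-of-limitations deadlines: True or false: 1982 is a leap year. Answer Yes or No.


Year: 1982
Divisible by 4? 1982 / 4 = 495.5 -> No
Not divisible by 4, so NOT a leap year

No


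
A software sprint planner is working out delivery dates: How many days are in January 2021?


Month: January
Year: 2021
January is a 31-day month
Total: 31 days

31


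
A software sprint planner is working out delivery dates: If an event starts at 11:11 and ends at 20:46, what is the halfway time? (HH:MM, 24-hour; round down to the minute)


Start time: 11:11 = 671 minutes from midnight
End time: 20:46 = 1246 minutes from midnight
Sum: 671 + 1246 = 1917
Midpoint: 1917 / 2 = 958 minutes
Convert: 958 / 60 = 15 hours, 58 minutes
Result: 15:58

15:58


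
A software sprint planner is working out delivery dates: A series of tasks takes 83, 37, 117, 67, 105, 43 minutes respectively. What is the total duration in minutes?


Durations: 83, 37, 117, 67, 105, 43
Running sum: 83
+ 37 = 120
+ 117 = 237
+ 67 = 304
+ 105 = 409
+ 43 = 452
Total duration: 452 minutes
That is 7 hours and 32 minutes

452


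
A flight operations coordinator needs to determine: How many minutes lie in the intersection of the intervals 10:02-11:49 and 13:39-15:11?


Interval A: [602, 709] minutes from midnight
Interval B: [819, 911] minutes from midnight
Overlap start = max(602, 819) = 819
Overlap end = min(709, 911) = 709
End <= start, so the intervals do not overlap: 0 minutes

0


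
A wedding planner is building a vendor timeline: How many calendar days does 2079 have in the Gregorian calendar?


Year: 2079
Check leap year rules:
Divisible by 4? No
2079 is not a leap year
Days: 365

365


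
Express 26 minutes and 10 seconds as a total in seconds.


Minutes: 26
Seconds: 10
Convert minutes to seconds: 26 x 60 = 1560
Add remaining seconds: 1560 + 10 = 1570

1570


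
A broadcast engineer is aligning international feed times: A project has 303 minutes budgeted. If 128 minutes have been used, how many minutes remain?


Total budget: 303 minutes
Time used: 128 minutes
Remaining: 303 - 128 = 175 minutes
Percent used: 42.2%
Percent remaining: 57.8%

175


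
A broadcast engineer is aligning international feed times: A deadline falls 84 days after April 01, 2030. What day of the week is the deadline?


Start: 2030-04-01 (Monday)
Step 1 - find target date: add 84 days
  2030-04-01 + 84 days = 2030-06-24
Step 2 - day of week:
  84 mod 7 = 0
  Monday + 0 days -> Monday
Result: Monday (2030-06-24)

Monday


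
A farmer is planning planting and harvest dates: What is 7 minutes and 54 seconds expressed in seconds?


Minutes: 7
Extra seconds: 54
Seconds per minute: 60
Minutes to seconds: 7 x 60 = 420
Total: 420 + 54 = 474

474


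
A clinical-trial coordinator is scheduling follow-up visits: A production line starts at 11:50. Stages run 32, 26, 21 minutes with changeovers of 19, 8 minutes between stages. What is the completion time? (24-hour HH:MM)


Start: 11:50 = 710 min from midnight
  after task 1 (32 min): 12:22
  after break (19 min): 12:41
  after task 2 (26 min): 13:07
  after break (8 min): 13:15
  after task 3 (21 min): 13:36
Total elapsed: 106 minutes
End time: 13:36

13:36


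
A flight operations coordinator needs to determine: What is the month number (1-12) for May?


Calendar month order:
4. April
5. May <--
6. June
May is month number 5

5


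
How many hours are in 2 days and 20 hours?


Days: 2
Extra hours: 20
Hours per day: 24
Days to hours: 2 x 24 = 48
Total: 48 + 20 = 68

68


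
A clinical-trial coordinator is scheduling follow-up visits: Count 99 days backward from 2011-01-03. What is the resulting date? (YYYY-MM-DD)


Start: 2011-01-03
Subtracting 99 days
Days already passed in January: 3
After going back through January: 96 more days to subtract
December 2010: 31 days, 65 remaining
November 2010: 30 days, 35 remaining
October 2010: 31 days, 4 remaining
September 2010 has 30 days, need 4
Result: 2010-09-26

2010-09-26


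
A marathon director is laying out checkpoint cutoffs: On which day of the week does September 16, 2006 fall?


Date: 2006-09-16
January 1, 2006 is a Sunday
Day of year: 259
Offset from Jan 1: 258 days
258 mod 7 = 6
Result: Saturday

Saturday


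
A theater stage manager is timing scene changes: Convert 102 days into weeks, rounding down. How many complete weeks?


Total days: 102
Days per week: 7
Division: 102 / 7 = 14 remainder 4
Complete weeks: 14
Remaining days: 4

14


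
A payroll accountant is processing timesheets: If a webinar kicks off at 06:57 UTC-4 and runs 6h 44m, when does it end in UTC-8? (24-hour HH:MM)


Start: 06:57 in UTC-4
Step 1 - add duration:
  minutes: 57 + 44 = 101 (carry 1h)
  hours: 6 + 6 + 1 = 13
  end in UTC-4: 13:41
Step 2 - convert UTC-4 -> UTC-8:
  offset difference: -8 - (-4) = -4 hours
  13 + (-4) = 9 -> mod 24 = 9
Result: 09:41 in UTC-8

09:41


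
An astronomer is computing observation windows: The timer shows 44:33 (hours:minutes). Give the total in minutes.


Hours: 44
Minutes: 33
Convert hours to minutes: 44 x 60 = 2640
Add remaining minutes: 2640 + 33 = 2673

2673


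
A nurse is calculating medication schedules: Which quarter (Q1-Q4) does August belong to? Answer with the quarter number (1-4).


Month: August (month 8)
Q1: January-March (months 1-3)
Q2: April-June (months 4-6)
Q3: July-September (months 7-9)
Q4: October-December (months 10-12)
Month 8 falls in Q3

3


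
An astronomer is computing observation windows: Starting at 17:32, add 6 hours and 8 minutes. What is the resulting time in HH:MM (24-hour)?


Start time: 17:32
Adding: 6 hours 8 minutes
Minutes: 32 + 8 = 40
Hours: 17 + 6 + 0 = 23
Result: 23:40

23:40


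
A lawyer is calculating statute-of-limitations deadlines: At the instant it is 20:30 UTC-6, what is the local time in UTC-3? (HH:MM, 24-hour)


Local time: 20:30 at UTC-6 (offset -6h)
Target zone: UTC-3 (offset -3h)
Difference: -3 - (-6) = 3 hours
Calculation: 20 + (3) = 23
Result: 23:30

23:30


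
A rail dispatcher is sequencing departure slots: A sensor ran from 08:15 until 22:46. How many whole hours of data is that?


Start: 08:15
End: 22:46
Hour difference: 22 - 8 = 14 hours
Minute difference: 46 - 15 = 31 minutes
Total minutes: 871
Complete hours: 871 / 60 = 14 (remainder 31)

14


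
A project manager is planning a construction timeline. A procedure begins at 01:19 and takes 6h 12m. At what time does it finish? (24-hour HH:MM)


Start time: 01:19
Adding: 6 hours 12 minutes
Minutes: 19 + 12 = 31
Hours: 1 + 6 + 0 = 7
Result: 07:31

07:31


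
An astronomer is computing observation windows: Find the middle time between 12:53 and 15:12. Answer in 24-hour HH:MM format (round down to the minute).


Start time: 12:53 = 773 minutes from midnight
End time: 15:12 = 912 minutes from midnight
Sum: 773 + 912 = 1685
Midpoint: 1685 / 2 = 842 minutes
Convert: 842 / 60 = 14 hours, 2 minutes
Result: 14:02

14:02


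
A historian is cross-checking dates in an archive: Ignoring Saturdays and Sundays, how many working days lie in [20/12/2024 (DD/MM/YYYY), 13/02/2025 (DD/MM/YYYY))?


Start: 2024-12-20 (Friday)
End (exclusive): 2025-02-13 (Thursday)
Total calendar days: 55
Full weeks: 55 // 7 = 7 -> 35 weekdays
Remaining 6 days starting on Friday:
  Fri(w), Sat(-), Sun(-), Mon(w), Tue(w), Wed(w) -> 4 weekdays
Total business days: 35 + 4 = 39

39


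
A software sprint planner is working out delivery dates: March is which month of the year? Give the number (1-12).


Calendar month order:
2. February
3. March <--
4. April
March is month number 3

3


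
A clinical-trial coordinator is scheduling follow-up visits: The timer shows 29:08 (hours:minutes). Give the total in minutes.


Hours: 29
Minutes: 8
Convert hours to minutes: 29 x 60 = 1740
Add remaining minutes: 1740 + 8 = 1748

1748


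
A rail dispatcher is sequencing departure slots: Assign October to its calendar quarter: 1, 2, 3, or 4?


Month: October (month 10)
Q1: January-March (months 1-3)
Q2: April-June (months 4-6)
Q3: July-September (months 7-9)
Q4: October-December (months 10-12)
Month 10 falls in Q4

4


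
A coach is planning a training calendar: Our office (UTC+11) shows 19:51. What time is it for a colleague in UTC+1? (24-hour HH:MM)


Local time: 19:51 at UTC+11 (offset 11h)
Target zone: UTC+1 (offset 1h)
Difference: 1 - (11) = -10 hours
Calculation: 19 + (-10) = 9
Result: 09:51

09:51


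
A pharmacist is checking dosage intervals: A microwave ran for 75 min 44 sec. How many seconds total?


Minutes: 75
Extra seconds: 44
Seconds per minute: 60
Minutes to seconds: 75 x 60 = 4500
Total: 4500 + 44 = 4544

4544


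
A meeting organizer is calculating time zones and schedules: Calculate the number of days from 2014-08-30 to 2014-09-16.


Start date: 2014-08-30
End date: 2014-09-16
Aug 2014: +2 days
Sep 2014: +15 days
Total: 17 days

17


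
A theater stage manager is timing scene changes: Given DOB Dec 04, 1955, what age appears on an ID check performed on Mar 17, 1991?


Birth: 1955-12-04
Reference: 1991-03-17
Year difference: 1991 - 1955 = 36
Has birthday (12-04) occurred by 03-17? No
Birthday not yet reached this year -> subtract 1
Age in full years: 35

35


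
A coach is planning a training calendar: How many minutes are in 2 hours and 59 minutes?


Hours: 2
Extra minutes: 59
Minutes per hour: 60
Hours to minutes: 2 x 60 = 120
Total: 120 + 59 = 179

179


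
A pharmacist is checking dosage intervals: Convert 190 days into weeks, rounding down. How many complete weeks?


Total days: 190
Days per week: 7
Division: 190 / 7 = 27 remainder 1
Complete weeks: 27
Remaining days: 1

27


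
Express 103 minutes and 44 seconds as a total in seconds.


Minutes: 103
Seconds: 44
Convert minutes to seconds: 103 x 60 = 6180
Add remaining seconds: 6180 + 44 = 6224

6224


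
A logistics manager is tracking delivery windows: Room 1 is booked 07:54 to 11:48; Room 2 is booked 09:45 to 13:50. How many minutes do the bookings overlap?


Interval A: [474, 708] minutes from midnight
Interval B: [585, 830] minutes from midnight
Overlap start = max(474, 585) = 585
Overlap end = min(708, 830) = 708
Overlap = 708 - 585 = 123 minutes

123


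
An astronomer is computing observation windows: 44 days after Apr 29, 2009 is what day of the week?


Start: 2009-04-29 (Wednesday)
Step 1 - find target date: add 44 days
  2009-04-29 + 44 days = 2009-06-12
Step 2 - day of week:
  44 mod 7 = 2
  Wednesday + 2 days -> Friday
Result: Friday (2009-06-12)

Friday


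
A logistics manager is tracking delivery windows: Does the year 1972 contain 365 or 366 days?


Year: 1972
Check leap year rules:
Divisible by 4? Yes
Divisible by 100? No
1972 is a leap year
Days: 366

366


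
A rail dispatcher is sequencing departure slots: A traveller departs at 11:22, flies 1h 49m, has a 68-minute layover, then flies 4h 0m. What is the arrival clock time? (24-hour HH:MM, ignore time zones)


Depart: 11:22
Leg 1: +109 min -> 13:11
Layover: +68 min -> 14:19
Leg 2: +240 min -> 18:19
Total travel: 417 minutes = 6h 57m
Arrival: 18:19

18:19


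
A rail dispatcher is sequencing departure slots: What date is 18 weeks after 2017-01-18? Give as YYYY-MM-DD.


Start: 2017-01-18
Weeks to add: 18
Convert to days: 18 x 7 = 126 days
Add 126 days to 2017-01-18
Result: 2017-05-24

2017-05-24


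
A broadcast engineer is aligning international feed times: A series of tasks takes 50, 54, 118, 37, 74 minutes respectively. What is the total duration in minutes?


Durations: 50, 54, 118, 37, 74
Running sum: 50
+ 54 = 104
+ 118 = 222
+ 37 = 259
+ 74 = 333
Total duration: 333 minutes
That is 5 hours and 33 minutes

333
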